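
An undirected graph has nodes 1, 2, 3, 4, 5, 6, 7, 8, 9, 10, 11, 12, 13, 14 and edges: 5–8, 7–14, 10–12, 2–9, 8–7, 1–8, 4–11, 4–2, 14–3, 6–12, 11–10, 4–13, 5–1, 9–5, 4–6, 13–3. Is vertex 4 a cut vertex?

Deleting 4 raises the number of components from 1 to 2, so 4 is a cut vertex.

Yes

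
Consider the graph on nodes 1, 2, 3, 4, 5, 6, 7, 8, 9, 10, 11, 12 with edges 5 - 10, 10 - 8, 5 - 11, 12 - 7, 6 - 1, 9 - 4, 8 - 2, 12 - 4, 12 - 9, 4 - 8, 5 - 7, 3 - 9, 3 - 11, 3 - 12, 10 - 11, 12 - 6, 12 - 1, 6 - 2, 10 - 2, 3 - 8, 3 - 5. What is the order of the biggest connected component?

Starting from 1 we can reach 1, 2, 3, 4, 5, 6, 7, 8, 9, 10, 11, 12. That is one component of size 12.
The largest has 12 vertices.

12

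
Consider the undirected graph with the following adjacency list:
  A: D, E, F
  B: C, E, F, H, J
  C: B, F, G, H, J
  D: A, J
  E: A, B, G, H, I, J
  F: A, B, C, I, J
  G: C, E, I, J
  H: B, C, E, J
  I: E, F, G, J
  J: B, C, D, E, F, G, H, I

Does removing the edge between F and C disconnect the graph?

No

After removing F-C, the path F-B-C still connects them, so the edge is not a bridge.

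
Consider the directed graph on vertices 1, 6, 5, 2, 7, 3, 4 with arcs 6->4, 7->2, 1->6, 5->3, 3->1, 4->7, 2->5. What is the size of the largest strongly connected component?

{1, 2, 3, 4, 5, 6, 7} are all mutually reachable — one SCC of size 7.
The largest has 7 vertices.

7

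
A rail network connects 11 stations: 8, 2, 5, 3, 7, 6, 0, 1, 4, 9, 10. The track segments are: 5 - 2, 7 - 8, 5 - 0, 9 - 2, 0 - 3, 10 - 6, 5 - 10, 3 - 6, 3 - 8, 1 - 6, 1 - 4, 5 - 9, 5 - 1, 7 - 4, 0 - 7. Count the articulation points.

1

Removing 5 increases the component count from 1 to 2, so 5 is a cut vertex.
By contrast removing 8 leaves 1 component; it is not a cut vertex. No other vertex is a cut vertex either.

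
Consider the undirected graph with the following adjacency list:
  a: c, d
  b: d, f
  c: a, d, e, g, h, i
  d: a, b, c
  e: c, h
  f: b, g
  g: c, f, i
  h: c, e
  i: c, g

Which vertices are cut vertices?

c

Removing c increases the component count from 1 to 2, so c is a cut vertex.
By contrast removing b leaves 1 component; it is not a cut vertex. No other vertex is a cut vertex either.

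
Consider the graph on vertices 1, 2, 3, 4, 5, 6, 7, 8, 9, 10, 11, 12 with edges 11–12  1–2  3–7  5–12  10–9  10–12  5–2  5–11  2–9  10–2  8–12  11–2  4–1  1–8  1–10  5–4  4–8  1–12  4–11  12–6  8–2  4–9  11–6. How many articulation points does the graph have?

0

Removing 5, for instance, still leaves 2 components. No single vertex removal increases the component count — the graph has no articulation points.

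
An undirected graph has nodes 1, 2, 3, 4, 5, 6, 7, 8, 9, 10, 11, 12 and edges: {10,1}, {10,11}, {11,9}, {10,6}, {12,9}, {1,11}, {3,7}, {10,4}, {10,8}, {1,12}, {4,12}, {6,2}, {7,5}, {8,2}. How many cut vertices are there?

Removing 7 increases the component count from 2 to 3, so 7 is a cut vertex.
Removing 10 increases the component count from 2 to 3, so 10 is a cut vertex.
By contrast removing 3 leaves 2 components; it is not a cut vertex. No other vertex is a cut vertex either.

2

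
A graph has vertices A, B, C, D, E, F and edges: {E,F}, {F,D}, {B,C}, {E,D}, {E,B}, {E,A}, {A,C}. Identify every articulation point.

E

Removing E increases the component count from 1 to 2, so E is a cut vertex.
By contrast removing F leaves 1 component; it is not a cut vertex. No other vertex is a cut vertex either.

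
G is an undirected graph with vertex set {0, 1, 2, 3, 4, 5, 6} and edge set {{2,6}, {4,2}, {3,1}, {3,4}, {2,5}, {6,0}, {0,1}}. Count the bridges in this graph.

The edges on the cycle 3-4-2-6-0-1-3 are not bridges since each lies on that cycle.
But removing 2-5 disconnects 2 from 5 — this is a bridge.

1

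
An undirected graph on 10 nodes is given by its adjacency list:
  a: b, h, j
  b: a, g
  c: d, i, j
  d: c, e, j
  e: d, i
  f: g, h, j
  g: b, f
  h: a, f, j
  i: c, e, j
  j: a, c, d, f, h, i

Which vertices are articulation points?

Removing j increases the component count from 1 to 2, so j is a cut vertex.
By contrast removing e leaves 1 component; it is not a cut vertex. No other vertex is a cut vertex either.

j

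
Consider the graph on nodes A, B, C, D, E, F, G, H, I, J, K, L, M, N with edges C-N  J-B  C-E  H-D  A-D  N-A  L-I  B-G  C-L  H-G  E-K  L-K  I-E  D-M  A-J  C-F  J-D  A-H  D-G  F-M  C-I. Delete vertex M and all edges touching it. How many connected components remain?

With M gone, the remaining components are: {A, B, C, D, E, F, G, H, I, J, K, L, N}.
That is 1 component.

1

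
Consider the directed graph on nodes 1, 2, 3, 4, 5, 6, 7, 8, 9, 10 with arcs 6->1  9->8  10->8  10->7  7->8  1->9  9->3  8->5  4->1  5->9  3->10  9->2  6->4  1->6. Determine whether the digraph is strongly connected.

There is no directed path from 2 to 4, so the graph is not strongly connected.

No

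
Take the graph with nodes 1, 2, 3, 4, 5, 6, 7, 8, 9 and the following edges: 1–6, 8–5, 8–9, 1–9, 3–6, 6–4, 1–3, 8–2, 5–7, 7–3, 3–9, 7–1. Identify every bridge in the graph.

The edges on the cycle 1-3-6-1 are not bridges since each lies on that cycle.
But removing 2–8 disconnects 2 from 8; removing 6–4 disconnects 6 from 4 — these are bridges.

2-8, 4-6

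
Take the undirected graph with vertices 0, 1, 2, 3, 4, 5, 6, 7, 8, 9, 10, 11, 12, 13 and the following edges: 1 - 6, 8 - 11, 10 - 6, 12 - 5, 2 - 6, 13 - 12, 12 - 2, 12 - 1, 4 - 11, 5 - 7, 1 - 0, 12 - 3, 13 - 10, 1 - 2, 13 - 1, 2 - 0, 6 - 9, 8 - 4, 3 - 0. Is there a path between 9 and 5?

From 9 we can reach 0, 1, 2, 3, 5, 6, 7, 9, 10, 12, 13, which includes 5.

Yes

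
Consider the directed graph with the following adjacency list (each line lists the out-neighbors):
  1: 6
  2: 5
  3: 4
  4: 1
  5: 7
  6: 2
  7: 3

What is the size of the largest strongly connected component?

7

{1, 2, 3, 4, 5, 6, 7} are all mutually reachable — one SCC of size 7.
The largest has 7 vertices.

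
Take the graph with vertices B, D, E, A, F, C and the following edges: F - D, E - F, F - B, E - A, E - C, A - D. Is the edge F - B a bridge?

Yes

Removing F - B leaves no path between F and B: the component count goes from 1 to 2. So it is a bridge.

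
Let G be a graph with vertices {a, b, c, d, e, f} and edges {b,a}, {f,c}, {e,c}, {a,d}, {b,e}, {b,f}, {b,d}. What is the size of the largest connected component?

6

Starting from a we can reach a, b, c, d, e, f. That is one component of size 6.
The largest has 6 vertices.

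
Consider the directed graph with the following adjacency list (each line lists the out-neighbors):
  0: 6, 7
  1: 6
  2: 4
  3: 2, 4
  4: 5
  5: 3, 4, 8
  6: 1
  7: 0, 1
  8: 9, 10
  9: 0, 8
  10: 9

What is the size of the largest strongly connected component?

{2, 3, 4, 5} are all mutually reachable — one SCC of size 4.
{8, 9, 10} are all mutually reachable — one SCC of size 3.
{1, 6} are all mutually reachable — one SCC of size 2.
{0, 7} are all mutually reachable — one SCC of size 2.
The largest has 4 vertices.

4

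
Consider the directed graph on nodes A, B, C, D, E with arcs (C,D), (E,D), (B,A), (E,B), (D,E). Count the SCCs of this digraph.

4

{D, E} are all mutually reachable — one SCC of size 2.
{B} is an SCC by itself.
{C} is an SCC by itself.
{A} is an SCC by itself.
That gives 4 strongly connected components.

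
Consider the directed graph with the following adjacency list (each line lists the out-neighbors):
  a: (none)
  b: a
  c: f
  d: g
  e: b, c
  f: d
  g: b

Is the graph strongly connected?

There is no directed path from g to d, so the graph is not strongly connected.

No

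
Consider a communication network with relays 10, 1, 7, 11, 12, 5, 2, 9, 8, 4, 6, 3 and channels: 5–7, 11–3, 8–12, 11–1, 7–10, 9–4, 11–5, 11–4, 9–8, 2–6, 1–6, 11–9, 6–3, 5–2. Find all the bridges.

10-7, 12-8, 5-7, 8-9

The edges on the cycle 11-9-4-11 are not bridges since each lies on that cycle.
But removing 10–7 disconnects 10 from 7; removing 8–12 disconnects 8 from 12; removing 5–7 disconnects 5 from 7; removing 9–8 disconnects 9 from 8 — these are bridges.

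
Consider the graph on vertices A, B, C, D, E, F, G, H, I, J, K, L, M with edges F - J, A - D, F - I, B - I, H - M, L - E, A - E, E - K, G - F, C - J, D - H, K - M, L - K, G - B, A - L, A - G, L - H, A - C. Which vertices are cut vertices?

A

Removing A increases the component count from 1 to 2, so A is a cut vertex.
By contrast removing G leaves 1 component; it is not a cut vertex. No other vertex is a cut vertex either.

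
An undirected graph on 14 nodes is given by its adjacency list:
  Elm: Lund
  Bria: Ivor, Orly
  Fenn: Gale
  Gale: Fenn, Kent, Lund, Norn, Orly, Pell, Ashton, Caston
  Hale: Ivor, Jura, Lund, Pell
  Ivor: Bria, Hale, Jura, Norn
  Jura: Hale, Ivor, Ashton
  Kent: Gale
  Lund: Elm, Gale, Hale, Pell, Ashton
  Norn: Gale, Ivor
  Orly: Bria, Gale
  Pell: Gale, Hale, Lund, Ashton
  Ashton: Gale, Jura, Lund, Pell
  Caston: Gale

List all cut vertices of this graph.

Gale, Lund

Removing Gale increases the component count from 1 to 4, so Gale is a cut vertex.
Removing Lund increases the component count from 1 to 2, so Lund is a cut vertex.
By contrast removing Caston leaves 1 component; it is not a cut vertex. No other vertex is a cut vertex either.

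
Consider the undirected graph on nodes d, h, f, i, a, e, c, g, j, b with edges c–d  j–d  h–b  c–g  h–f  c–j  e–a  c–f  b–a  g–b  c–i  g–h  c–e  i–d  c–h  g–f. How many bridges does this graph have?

0

The edges on the cycle c-g-f-c are not bridges since each lies on that cycle.
Every edge lies on some cycle, so there are no bridges.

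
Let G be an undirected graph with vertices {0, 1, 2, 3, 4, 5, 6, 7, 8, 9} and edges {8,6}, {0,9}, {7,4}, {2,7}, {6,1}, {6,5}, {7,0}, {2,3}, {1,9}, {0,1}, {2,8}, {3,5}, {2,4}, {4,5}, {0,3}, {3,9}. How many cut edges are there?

The edges on the cycle 2-8-6-5-3-0-7-2 are not bridges since each lies on that cycle.
Every edge lies on some cycle, so there are no bridges.

0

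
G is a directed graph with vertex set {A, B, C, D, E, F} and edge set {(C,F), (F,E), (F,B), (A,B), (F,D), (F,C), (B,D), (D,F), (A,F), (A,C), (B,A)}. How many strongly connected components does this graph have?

{A, B, C, D, F} are all mutually reachable — one SCC of size 5.
{E} is an SCC by itself.
That gives 2 strongly connected components.

2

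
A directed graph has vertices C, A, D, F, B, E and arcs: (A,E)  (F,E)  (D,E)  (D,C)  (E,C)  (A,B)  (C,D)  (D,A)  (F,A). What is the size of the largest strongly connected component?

{A, C, D, E} are all mutually reachable — one SCC of size 4.
{F} is an SCC by itself.
{B} is an SCC by itself.
The largest has 4 vertices.

4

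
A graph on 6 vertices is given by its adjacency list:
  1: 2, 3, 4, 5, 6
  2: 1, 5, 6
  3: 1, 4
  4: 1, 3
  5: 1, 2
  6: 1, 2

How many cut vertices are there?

Removing 1 increases the component count from 1 to 2, so 1 is a cut vertex.
By contrast removing 3 leaves 1 component; it is not a cut vertex. No other vertex is a cut vertex either.

1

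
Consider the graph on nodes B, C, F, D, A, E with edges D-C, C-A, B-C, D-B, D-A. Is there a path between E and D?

No

The component containing E is {E}, and D is not in it.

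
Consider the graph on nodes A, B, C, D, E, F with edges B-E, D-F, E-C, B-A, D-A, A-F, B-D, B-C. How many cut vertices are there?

1

Removing B increases the component count from 1 to 2, so B is a cut vertex.
By contrast removing D leaves 1 component; it is not a cut vertex. No other vertex is a cut vertex either.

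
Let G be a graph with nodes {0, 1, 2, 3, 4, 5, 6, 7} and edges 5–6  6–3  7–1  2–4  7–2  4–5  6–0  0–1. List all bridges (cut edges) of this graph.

3-6

The edges on the cycle 7-2-4-5-6-0-1-7 are not bridges since each lies on that cycle.
But removing 6–3 disconnects 6 from 3 — this is a bridge.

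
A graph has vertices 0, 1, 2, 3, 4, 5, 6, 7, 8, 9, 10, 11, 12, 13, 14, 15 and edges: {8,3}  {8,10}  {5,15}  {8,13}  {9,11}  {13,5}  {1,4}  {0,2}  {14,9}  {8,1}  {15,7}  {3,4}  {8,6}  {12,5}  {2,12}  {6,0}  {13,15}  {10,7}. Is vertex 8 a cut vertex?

Deleting 8 raises the number of components from 2 to 3, so 8 is a cut vertex.

Yes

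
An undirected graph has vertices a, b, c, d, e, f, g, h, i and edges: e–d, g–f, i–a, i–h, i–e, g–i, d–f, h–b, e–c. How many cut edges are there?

4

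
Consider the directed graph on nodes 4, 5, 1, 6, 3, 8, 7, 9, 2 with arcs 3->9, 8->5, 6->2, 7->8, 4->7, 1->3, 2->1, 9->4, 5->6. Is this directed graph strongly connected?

Yes

From 6 we can reach every vertex (1, 2, 3, 4, 5, 6, 7, 8, 9), and every vertex can reach 6 (1, 2, 3, 4, 5, 6, 7, 8, 9). So the whole graph is one strongly connected component.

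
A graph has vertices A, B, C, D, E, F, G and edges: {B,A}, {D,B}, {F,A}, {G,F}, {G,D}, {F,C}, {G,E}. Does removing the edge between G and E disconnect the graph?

Yes

Removing G—E leaves no path between G and E: the component count goes from 1 to 2. So it is a bridge.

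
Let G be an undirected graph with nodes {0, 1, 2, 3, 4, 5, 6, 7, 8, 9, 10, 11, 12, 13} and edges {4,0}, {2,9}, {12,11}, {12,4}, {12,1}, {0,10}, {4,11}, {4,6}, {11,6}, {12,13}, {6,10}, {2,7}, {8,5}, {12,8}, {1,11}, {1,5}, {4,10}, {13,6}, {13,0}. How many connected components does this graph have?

3 is isolated — a component by itself.
Starting from 2 we can reach 2, 7, 9. That is one component of size 3.
Starting from 0 we can reach 0, 1, 4, 5, 6, 8, 10, 11, 12, 13. That is one component of size 10.
Total: 3 components.

3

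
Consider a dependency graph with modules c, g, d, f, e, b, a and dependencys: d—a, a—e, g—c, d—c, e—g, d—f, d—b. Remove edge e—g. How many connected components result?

e and g are still connected via e-a-d-c-g, so the component count stays at 1.

1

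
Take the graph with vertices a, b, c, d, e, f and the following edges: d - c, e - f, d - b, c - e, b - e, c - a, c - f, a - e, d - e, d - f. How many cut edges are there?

0

The edges on the cycle d-c-a-e-b-d are not bridges since each lies on that cycle.
Every edge lies on some cycle, so there are no bridges.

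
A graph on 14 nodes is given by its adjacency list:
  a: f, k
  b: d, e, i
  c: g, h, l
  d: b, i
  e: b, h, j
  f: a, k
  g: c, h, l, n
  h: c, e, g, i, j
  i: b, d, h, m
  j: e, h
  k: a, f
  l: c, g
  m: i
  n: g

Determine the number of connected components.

2

Starting from a we can reach a, f, k. That is one component of size 3.
Starting from b we can reach b, c, d, e, g, h, i, j, l, m, n. That is one component of size 11.
Total: 2 components.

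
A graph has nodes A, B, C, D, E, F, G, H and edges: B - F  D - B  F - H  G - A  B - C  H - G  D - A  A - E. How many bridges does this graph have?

2

The edges on the cycle D-B-F-H-G-A-D are not bridges since each lies on that cycle.
But removing B - C disconnects B from C; removing A - E disconnects A from E — these are bridges.
That makes 2 bridges.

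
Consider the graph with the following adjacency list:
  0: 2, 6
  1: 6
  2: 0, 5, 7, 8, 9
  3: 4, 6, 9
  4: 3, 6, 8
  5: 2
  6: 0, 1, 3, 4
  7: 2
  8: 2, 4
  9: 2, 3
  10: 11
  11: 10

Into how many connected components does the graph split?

2

Starting from 10 we can reach 10, 11. That is one component of size 2.
Starting from 0 we can reach 0, 1, 2, 3, 4, 5, 6, 7, 8, 9. That is one component of size 10.
Total: 2 components.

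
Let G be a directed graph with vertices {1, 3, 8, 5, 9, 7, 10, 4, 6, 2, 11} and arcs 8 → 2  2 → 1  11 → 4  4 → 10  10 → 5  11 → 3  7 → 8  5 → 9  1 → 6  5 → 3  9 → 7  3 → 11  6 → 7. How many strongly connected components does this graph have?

3

{3, 4, 5, 10, 11} are all mutually reachable — one SCC of size 5.
{1, 2, 6, 7, 8} are all mutually reachable — one SCC of size 5.
{9} is an SCC by itself.
That gives 3 strongly connected components.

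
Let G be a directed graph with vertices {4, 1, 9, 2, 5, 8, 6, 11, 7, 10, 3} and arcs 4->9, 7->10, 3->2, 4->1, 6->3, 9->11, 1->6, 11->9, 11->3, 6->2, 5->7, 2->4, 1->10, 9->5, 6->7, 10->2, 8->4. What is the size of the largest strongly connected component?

{1, 2, 3, 4, 5, 6, 7, 9, 10, 11} are all mutually reachable — one SCC of size 10.
{8} is an SCC by itself.
The largest has 10 vertices.

10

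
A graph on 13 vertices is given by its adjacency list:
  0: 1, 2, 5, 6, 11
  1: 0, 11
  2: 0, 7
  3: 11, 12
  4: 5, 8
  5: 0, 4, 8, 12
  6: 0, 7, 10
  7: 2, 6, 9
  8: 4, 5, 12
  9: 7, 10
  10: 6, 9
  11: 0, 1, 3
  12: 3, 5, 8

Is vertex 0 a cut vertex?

Deleting 0 raises the number of components from 1 to 2, so 0 is a cut vertex.

Yes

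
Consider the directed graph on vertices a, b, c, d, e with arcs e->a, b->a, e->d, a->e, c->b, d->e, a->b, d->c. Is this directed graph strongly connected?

Yes

From a we can reach every vertex (a, b, c, d, e), and every vertex can reach a (a, b, c, d, e). So the whole graph is one strongly connected component.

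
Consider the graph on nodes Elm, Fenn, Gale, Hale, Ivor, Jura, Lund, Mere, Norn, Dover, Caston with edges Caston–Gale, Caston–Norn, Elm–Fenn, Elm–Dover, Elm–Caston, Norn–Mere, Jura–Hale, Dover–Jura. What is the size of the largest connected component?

Lund is isolated — a component by itself.
Ivor is isolated — a component by itself.
Starting from Elm we can reach Elm, Fenn, Gale, Hale, Jura, Mere, Norn, Dover, Caston. That is one component of size 9.
The largest has 9 vertices.

9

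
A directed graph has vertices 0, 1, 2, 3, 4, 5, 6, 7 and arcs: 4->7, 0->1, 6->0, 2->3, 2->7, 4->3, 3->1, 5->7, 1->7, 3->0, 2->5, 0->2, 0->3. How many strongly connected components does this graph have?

{0, 2, 3} are all mutually reachable — one SCC of size 3.
{7} is an SCC by itself.
{6} is an SCC by itself.
{1} is an SCC by itself.
{5} is an SCC by itself.
(and 1 more singleton SCC)
That gives 6 strongly connected components.

6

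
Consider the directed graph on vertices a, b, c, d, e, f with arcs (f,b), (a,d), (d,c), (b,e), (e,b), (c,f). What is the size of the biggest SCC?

{b, e} are all mutually reachable — one SCC of size 2.
{c} is an SCC by itself.
{f} is an SCC by itself.
{a} is an SCC by itself.
{d} is an SCC by itself.
The largest has 2 vertices.

2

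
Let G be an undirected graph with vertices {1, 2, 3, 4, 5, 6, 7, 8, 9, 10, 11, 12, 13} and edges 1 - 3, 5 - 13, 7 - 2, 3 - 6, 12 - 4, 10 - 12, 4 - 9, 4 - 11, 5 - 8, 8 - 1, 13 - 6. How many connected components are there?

Starting from 2 we can reach 2, 7. That is one component of size 2.
Starting from 4 we can reach 4, 9, 10, 11, 12. That is one component of size 5.
Starting from 1 we can reach 1, 3, 5, 6, 8, 13. That is one component of size 6.
Total: 3 components.

3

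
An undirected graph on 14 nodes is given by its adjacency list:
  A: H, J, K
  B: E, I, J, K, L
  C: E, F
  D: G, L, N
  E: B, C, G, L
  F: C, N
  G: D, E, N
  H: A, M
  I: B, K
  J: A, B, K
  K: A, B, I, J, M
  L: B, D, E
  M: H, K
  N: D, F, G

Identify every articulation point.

Removing B increases the component count from 1 to 2, so B is a cut vertex.
By contrast removing G leaves 1 component; it is not a cut vertex. No other vertex is a cut vertex either.

B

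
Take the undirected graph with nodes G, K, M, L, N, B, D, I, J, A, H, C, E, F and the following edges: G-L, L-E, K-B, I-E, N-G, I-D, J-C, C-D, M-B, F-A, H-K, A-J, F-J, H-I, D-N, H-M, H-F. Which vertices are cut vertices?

Removing H increases the component count from 1 to 2, so H is a cut vertex.
By contrast removing E leaves 1 component; it is not a cut vertex. No other vertex is a cut vertex either.

H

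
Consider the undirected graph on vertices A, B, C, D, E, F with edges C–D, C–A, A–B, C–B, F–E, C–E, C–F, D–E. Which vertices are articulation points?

C

Removing C increases the component count from 1 to 2, so C is a cut vertex.
By contrast removing D leaves 1 component; it is not a cut vertex. No other vertex is a cut vertex either.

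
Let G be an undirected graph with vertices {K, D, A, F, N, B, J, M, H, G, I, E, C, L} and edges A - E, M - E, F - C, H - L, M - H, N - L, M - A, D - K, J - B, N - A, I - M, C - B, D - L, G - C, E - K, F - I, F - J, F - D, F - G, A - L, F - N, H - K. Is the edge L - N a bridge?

No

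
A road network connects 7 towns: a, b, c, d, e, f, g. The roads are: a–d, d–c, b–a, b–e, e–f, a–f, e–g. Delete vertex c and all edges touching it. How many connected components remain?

1

With c gone, the remaining components are: {a, b, d, e, f, g}.
That is 1 component.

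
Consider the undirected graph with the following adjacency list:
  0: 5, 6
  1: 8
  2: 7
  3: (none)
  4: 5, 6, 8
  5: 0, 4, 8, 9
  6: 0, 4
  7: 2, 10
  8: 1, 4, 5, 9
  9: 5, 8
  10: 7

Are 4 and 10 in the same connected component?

No

The component containing 4 is {0, 1, 4, 5, 6, 8, 9}, and 10 is not in it.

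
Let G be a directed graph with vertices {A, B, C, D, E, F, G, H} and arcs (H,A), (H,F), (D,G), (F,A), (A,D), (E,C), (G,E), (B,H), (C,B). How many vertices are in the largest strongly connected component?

8

{A, B, C, D, E, F, G, H} are all mutually reachable — one SCC of size 8.
The largest has 8 vertices.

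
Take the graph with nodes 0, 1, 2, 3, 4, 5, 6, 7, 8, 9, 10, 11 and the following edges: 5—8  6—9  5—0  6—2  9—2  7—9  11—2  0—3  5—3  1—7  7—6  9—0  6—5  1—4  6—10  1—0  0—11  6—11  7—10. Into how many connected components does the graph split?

Starting from 0 we can reach 0, 1, 2, 3, 4, 5, 6, 7, 8, 9, 10, 11. That is one component of size 12.
Total: 1 component.

1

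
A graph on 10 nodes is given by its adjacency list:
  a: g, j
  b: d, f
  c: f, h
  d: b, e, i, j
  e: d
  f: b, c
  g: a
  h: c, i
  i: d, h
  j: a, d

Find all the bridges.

a-g, a-j, d-e, d-j

The edges on the cycle c-h-i-d-b-f-c are not bridges since each lies on that cycle.
But removing a-g disconnects a from g; removing d-e disconnects d from e; removing d-j disconnects d from j; removing a-j disconnects a from j — these are bridges.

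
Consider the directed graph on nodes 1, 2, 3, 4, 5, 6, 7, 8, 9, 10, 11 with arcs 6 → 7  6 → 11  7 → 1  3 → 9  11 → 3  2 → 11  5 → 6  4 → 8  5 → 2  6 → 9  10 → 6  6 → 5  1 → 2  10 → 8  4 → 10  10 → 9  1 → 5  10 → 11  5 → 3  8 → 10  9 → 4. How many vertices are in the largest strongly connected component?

11

{1, 2, 3, 4, 5, 6, 7, 8, 9, 10, 11} are all mutually reachable — one SCC of size 11.
The largest has 11 vertices.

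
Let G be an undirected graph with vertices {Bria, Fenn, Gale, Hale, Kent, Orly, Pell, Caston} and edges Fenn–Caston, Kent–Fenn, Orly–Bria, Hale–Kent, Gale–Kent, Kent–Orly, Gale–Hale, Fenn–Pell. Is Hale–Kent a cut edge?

After removing Hale–Kent, the path Hale-Gale-Kent still connects them, so the edge is not a bridge.

No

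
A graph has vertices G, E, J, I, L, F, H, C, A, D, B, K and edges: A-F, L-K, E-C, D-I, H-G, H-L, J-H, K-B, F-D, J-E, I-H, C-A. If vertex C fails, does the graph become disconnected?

No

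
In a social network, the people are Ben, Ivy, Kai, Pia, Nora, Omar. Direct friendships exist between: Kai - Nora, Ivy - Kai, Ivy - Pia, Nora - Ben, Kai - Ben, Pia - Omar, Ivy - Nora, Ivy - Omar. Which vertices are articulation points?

Removing Ivy increases the component count from 1 to 2, so Ivy is a cut vertex.
By contrast removing Ben leaves 1 component; it is not a cut vertex. No other vertex is a cut vertex either.

Ivy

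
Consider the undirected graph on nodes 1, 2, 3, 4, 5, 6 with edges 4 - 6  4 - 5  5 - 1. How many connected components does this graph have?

3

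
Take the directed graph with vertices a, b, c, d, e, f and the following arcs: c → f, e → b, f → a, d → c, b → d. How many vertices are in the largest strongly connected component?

{b} is an SCC by itself.
{d} is an SCC by itself.
{f} is an SCC by itself.
{a} is an SCC by itself.
{c} is an SCC by itself.
(and 1 more singleton SCC)
The largest has 1 vertex.

1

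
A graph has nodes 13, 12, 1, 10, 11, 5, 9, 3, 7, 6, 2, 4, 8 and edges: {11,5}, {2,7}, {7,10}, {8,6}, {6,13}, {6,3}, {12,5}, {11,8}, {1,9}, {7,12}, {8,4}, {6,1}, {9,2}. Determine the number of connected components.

Starting from 1 we can reach 1, 2, 3, 4, 5, 6, 7, 8, 9, 10, 11, 12, 13. That is one component of size 13.
Total: 1 component.

1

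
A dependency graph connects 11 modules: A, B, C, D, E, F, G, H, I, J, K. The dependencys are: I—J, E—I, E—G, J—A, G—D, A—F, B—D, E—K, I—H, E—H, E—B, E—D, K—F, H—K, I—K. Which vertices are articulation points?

E

Removing E increases the component count from 2 to 3, so E is a cut vertex.
By contrast removing K leaves 2 components; it is not a cut vertex. No other vertex is a cut vertex either.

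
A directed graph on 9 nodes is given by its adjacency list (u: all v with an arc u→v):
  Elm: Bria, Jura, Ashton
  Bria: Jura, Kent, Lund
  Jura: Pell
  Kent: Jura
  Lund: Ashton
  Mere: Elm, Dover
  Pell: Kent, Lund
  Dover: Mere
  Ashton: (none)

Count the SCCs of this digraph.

{Jura, Kent, Pell} are all mutually reachable — one SCC of size 3.
{Mere, Dover} are all mutually reachable — one SCC of size 2.
{Elm} is an SCC by itself.
{Lund} is an SCC by itself.
{Bria} is an SCC by itself.
(and 1 more singleton SCC)
That gives 6 strongly connected components.

6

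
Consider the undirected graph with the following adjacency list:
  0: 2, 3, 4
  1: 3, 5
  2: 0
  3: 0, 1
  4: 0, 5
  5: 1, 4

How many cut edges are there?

1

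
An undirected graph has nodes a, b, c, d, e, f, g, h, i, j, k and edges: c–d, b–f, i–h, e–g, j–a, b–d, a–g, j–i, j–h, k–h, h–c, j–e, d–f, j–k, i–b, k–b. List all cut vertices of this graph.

Removing j increases the component count from 1 to 2, so j is a cut vertex.
By contrast removing h leaves 1 component; it is not a cut vertex. No other vertex is a cut vertex either.

j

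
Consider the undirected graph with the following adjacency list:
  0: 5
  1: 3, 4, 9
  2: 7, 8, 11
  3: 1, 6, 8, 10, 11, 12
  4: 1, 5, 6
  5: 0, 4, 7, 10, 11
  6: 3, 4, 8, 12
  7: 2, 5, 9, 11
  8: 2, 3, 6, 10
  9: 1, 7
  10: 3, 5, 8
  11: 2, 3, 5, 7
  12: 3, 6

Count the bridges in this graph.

The edges on the cycle 5-7-2-8-10-5 are not bridges since each lies on that cycle.
But removing 5-0 disconnects 5 from 0 — this is a bridge.

1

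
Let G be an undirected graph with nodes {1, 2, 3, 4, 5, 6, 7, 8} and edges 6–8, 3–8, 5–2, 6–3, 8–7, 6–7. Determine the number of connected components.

4

1 is isolated — a component by itself.
4 is isolated — a component by itself.
Starting from 2 we can reach 2, 5. That is one component of size 2.
Starting from 3 we can reach 3, 6, 7, 8. That is one component of size 4.
Total: 4 components.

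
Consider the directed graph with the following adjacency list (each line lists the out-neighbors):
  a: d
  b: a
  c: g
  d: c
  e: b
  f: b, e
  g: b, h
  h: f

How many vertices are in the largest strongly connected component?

8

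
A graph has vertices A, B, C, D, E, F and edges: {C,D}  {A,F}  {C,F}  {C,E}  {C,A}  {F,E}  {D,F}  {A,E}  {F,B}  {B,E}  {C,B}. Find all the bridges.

none

The edges on the cycle C-A-E-B-F-D-C are not bridges since each lies on that cycle.
Every edge lies on some cycle, so there are no bridges.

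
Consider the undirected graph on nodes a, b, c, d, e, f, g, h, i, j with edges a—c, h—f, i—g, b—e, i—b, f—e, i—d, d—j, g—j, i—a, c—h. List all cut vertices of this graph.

Removing i increases the component count from 1 to 2, so i is a cut vertex.
By contrast removing c leaves 1 component; it is not a cut vertex. No other vertex is a cut vertex either.

i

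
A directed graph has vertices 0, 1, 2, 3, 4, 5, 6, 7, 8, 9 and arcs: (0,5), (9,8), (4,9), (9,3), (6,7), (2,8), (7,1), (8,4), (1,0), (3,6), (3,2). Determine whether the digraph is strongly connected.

No

There is no directed path from 7 to 4, so the graph is not strongly connected.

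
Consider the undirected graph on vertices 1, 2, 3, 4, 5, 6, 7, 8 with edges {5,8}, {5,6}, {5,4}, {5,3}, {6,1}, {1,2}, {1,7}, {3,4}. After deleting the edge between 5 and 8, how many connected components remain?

2

Before removal there is 1 component.
5 - 8 is a bridge — removing it separates 5's side from 8's side.
After removal: 2 components.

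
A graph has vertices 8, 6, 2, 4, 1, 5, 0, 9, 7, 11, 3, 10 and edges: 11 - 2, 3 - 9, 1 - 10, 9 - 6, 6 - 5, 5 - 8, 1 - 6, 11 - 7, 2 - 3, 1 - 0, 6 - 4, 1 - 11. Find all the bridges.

0-1, 1-10, 11-7, 4-6, 5-6, 5-8

The edges on the cycle 1-11-2-3-9-6-1 are not bridges since each lies on that cycle.
But removing 4 - 6 disconnects 4 from 6; removing 5 - 8 disconnects 5 from 8; removing 6 - 5 disconnects 6 from 5; removing 11 - 7 disconnects 11 from 7 — these are bridges.
In total 6 edges are bridges.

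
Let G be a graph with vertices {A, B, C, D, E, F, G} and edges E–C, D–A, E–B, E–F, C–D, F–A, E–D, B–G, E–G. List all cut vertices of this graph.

Removing E increases the component count from 1 to 2, so E is a cut vertex.
By contrast removing G leaves 1 component; it is not a cut vertex. No other vertex is a cut vertex either.

E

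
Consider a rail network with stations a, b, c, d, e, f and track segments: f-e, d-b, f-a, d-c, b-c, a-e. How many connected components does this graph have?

Starting from a we can reach a, e, f. That is one component of size 3.
Starting from b we can reach b, c, d. That is one component of size 3.
Total: 2 components.

2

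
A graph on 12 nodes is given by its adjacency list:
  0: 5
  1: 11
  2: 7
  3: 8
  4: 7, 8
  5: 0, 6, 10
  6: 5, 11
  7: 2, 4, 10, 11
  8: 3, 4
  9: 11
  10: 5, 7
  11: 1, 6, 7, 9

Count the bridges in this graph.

7

The edges on the cycle 6-11-7-10-5-6 are not bridges since each lies on that cycle.
But removing 0-5 disconnects 0 from 5; removing 7-4 disconnects 7 from 4; removing 3-8 disconnects 3 from 8; removing 1-11 disconnects 1 from 11 — these are bridges.
In total 7 edges are bridges.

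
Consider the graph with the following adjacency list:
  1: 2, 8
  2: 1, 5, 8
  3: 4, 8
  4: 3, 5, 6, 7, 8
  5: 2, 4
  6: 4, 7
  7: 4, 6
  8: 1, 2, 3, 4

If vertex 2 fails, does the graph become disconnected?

Deleting 2 leaves 1 component (was 1) (its neighbors 1, 5, 8 remain connected to each other), so 2 is not a cut vertex.

No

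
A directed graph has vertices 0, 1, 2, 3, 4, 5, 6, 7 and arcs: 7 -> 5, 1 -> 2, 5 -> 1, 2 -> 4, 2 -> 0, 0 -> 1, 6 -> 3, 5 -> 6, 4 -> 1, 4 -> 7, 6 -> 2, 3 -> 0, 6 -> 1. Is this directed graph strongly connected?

Yes

From 2 we can reach every vertex (0, 1, 2, 3, 4, 5, 6, 7), and every vertex can reach 2 (0, 1, 2, 3, 4, 5, 6, 7). So the whole graph is one strongly connected component.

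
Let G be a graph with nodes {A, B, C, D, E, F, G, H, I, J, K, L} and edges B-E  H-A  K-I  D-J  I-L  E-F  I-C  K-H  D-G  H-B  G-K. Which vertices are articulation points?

Removing B increases the component count from 1 to 2, so B is a cut vertex.
Removing D increases the component count from 1 to 2, so D is a cut vertex.
Removing E increases the component count from 1 to 2, so E is a cut vertex.
Likewise G, H, I, K are cut vertices.
By contrast removing A leaves 1 component; it is not a cut vertex. No other vertex is a cut vertex either.

B, D, E, G, H, I, K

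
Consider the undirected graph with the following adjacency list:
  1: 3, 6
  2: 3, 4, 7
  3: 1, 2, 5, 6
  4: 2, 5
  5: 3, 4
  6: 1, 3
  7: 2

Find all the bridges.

2-7

The edges on the cycle 3-6-1-3 are not bridges since each lies on that cycle.
But removing 7-2 disconnects 7 from 2 — this is a bridge.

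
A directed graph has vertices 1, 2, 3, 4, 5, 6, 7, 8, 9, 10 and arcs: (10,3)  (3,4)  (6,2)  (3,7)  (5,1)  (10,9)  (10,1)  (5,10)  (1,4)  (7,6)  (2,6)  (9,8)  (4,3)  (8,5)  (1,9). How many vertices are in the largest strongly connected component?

5

{1, 5, 8, 9, 10} are all mutually reachable — one SCC of size 5.
{2, 6} are all mutually reachable — one SCC of size 2.
{3, 4} are all mutually reachable — one SCC of size 2.
{7} is an SCC by itself.
The largest has 5 vertices.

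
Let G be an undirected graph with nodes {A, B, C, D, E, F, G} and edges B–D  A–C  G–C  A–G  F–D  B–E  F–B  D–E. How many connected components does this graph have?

Starting from A we can reach A, C, G. That is one component of size 3.
Starting from B we can reach B, D, E, F. That is one component of size 4.
Total: 2 components.

2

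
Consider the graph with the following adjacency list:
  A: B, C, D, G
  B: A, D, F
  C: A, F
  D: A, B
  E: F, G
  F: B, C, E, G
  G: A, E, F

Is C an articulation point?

No

Deleting C leaves 1 component (was 1) (its neighbors A, F remain connected to each other), so C is not a cut vertex.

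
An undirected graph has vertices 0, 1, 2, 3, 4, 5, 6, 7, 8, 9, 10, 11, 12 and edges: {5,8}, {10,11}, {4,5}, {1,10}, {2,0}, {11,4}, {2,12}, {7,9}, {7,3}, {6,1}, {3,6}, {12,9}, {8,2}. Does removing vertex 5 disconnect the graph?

Deleting 5 leaves 1 component (was 1) (its neighbors 4, 8 remain connected to each other), so 5 is not a cut vertex.

No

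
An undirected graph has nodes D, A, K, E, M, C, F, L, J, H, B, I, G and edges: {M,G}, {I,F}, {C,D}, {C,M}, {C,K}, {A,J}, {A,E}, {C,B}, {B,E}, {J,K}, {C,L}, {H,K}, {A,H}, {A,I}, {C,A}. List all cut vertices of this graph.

Removing A increases the component count from 1 to 2, so A is a cut vertex.
Removing C increases the component count from 1 to 4, so C is a cut vertex.
Removing I increases the component count from 1 to 2, so I is a cut vertex.
Likewise M is a cut vertex.
By contrast removing D leaves 1 component; it is not a cut vertex. No other vertex is a cut vertex either.

A, C, I, M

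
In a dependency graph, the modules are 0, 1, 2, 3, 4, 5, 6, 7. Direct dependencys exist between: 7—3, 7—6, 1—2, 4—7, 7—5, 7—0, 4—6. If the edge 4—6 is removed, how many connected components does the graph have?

2

4 and 6 are still connected via 4-7-6, so the component count stays at 2.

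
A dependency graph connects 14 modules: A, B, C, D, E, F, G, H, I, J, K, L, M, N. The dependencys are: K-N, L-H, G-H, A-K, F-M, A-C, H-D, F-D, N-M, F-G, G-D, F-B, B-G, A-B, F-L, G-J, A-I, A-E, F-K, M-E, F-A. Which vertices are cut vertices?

Removing A increases the component count from 1 to 3, so A is a cut vertex.
Removing G increases the component count from 1 to 2, so G is a cut vertex.
By contrast removing E leaves 1 component; it is not a cut vertex. No other vertex is a cut vertex either.

A, G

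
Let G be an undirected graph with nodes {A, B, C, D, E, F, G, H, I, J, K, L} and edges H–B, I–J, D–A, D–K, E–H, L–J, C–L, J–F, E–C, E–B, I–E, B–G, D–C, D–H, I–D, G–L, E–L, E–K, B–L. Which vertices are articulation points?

Removing D increases the component count from 1 to 2, so D is a cut vertex.
Removing J increases the component count from 1 to 2, so J is a cut vertex.
By contrast removing A leaves 1 component; it is not a cut vertex. No other vertex is a cut vertex either.

D, J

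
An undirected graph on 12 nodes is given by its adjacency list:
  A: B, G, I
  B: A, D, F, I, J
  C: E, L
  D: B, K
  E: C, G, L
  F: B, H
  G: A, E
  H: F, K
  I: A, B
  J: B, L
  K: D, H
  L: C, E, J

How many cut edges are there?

0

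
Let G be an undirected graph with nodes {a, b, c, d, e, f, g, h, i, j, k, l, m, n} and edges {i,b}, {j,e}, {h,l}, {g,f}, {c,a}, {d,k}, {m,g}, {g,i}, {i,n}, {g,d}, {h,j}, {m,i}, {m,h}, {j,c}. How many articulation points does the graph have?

Removing c increases the component count from 1 to 2, so c is a cut vertex.
Removing d increases the component count from 1 to 2, so d is a cut vertex.
Removing g increases the component count from 1 to 3, so g is a cut vertex.
Likewise h, i, j, m are cut vertices.
By contrast removing k leaves 1 component; it is not a cut vertex. No other vertex is a cut vertex either.

7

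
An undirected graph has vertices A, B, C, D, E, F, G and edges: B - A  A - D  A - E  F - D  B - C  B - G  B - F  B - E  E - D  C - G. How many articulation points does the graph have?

Removing B increases the component count from 1 to 2, so B is a cut vertex.
By contrast removing C leaves 1 component; it is not a cut vertex. No other vertex is a cut vertex either.

1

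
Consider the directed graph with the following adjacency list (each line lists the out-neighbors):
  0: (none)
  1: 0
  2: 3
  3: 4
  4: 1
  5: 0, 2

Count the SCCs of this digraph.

{0} is an SCC by itself.
{4} is an SCC by itself.
{5} is an SCC by itself.
{3} is an SCC by itself.
{2} is an SCC by itself.
(and 1 more singleton SCC)
That gives 6 strongly connected components.

6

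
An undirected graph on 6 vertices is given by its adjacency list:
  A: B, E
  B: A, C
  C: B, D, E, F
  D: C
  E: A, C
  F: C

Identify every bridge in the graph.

The edges on the cycle B-A-E-C-B are not bridges since each lies on that cycle.
But removing C-D disconnects C from D; removing C-F disconnects C from F — these are bridges.

C-D, C-F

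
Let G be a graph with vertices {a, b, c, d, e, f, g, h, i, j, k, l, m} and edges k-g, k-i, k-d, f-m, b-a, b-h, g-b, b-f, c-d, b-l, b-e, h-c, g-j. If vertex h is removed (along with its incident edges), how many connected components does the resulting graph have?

1

With h gone, the remaining components are: {a, b, c, d, e, f, g, i, j, k, l, m}.
That is 1 component.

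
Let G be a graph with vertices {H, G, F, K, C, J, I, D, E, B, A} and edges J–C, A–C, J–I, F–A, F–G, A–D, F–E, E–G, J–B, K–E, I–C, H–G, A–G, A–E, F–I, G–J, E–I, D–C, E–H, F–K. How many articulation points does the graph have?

Removing J increases the component count from 1 to 2, so J is a cut vertex.
By contrast removing A leaves 1 component; it is not a cut vertex. No other vertex is a cut vertex either.

1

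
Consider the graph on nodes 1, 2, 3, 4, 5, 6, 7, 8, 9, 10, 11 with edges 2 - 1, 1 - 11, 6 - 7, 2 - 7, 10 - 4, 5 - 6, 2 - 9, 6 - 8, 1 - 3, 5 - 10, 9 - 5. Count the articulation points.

Removing 1 increases the component count from 1 to 3, so 1 is a cut vertex.
Removing 2 increases the component count from 1 to 2, so 2 is a cut vertex.
Removing 5 increases the component count from 1 to 2, so 5 is a cut vertex.
Likewise 6, 10 are cut vertices.
By contrast removing 8 leaves 1 component; it is not a cut vertex. No other vertex is a cut vertex either.

5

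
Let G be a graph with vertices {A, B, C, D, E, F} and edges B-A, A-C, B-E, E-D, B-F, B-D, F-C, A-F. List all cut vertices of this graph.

B

Removing B increases the component count from 1 to 2, so B is a cut vertex.
By contrast removing D leaves 1 component; it is not a cut vertex. No other vertex is a cut vertex either.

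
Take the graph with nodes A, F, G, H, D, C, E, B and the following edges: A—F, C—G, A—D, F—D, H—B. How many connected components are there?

E is isolated — a component by itself.
Starting from B we can reach B, H. That is one component of size 2.
Starting from C we can reach C, G. That is one component of size 2.
Starting from A we can reach A, D, F. That is one component of size 3.
Total: 4 components.

4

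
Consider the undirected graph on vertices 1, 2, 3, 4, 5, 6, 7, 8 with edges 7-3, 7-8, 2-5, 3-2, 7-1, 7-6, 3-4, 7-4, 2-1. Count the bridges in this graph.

The edges on the cycle 7-3-2-1-7 are not bridges since each lies on that cycle.
But removing 6-7 disconnects 6 from 7; removing 7-8 disconnects 7 from 8; removing 5-2 disconnects 5 from 2 — these are bridges.
That makes 3 bridges.

3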